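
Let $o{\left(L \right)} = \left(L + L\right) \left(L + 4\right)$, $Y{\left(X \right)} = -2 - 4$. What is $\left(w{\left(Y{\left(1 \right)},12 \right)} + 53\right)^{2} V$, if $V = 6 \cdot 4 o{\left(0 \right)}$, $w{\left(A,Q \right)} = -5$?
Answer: $0$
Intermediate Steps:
$Y{\left(X \right)} = -6$ ($Y{\left(X \right)} = -2 - 4 = -6$)
$o{\left(L \right)} = 2 L \left(4 + L\right)$
$V = 0$ ($V = 6 \cdot 4 \cdot 2 \cdot 0 \left(4 + 0\right) = 24 \cdot 2 \cdot 0 \cdot 4 = 24 \cdot 0 = 0$)
$\left(w{\left(Y{\left(1 \right)},12 \right)} + 53\right)^{2} V = \left(-5 + 53\right)^{2} \cdot 0 = 48^{2} \cdot 0 = 2304 \cdot 0 = 0$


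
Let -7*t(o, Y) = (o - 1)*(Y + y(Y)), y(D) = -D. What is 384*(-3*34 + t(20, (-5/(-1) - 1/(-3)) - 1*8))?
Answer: -39168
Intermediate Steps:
t(o, Y) = 0 (t(o, Y) = -(o - 1)*(Y - Y)/7 = -(-1 + o)*0/7 = -⅐*0 = 0)
384*(-3*34 + t(20, (-5/(-1) - 1/(-3)) - 1*8)) = 384*(-3*34 + 0) = 384*(-102 + 0) = 384*(-102) = -39168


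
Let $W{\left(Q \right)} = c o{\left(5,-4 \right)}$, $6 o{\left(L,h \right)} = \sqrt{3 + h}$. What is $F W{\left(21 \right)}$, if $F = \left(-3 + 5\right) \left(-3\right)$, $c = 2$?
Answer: $- 2 i \approx - 2.0 i$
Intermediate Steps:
$F = -6$ ($F = 2 \left(-3\right) = -6$)
$o{\left(L,h \right)} = \frac{\sqrt{3 + h}}{6}$
$W{\left(Q \right)} = \frac{i}{3}$ ($W{\left(Q \right)} = 2 \frac{\sqrt{3 - 4}}{6} = 2 \frac{\sqrt{-1}}{6} = 2 \frac{i}{6} = \frac{i}{3}$)
$F W{\left(21 \right)} = - 6 \frac{i}{3} = - 2 i$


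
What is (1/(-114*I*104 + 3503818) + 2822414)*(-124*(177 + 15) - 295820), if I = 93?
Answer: -1083092834528464974/1200605 ≈ -9.0212e+11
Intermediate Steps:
(1/(-114*I*104 + 3503818) + 2822414)*(-124*(177 + 15) - 295820) = (1/(-114*93*104 + 3503818) + 2822414)*(-124*(177 + 15) - 295820) = (1/(-10602*104 + 3503818) + 2822414)*(-124*192 - 295820) = (1/(-1102608 + 3503818) + 2822414)*(-23808 - 295820) = (1/2401210 + 2822414)*(-319628) = (6777208720941/2401210)*(-319628) = -1083092834528464974/1200605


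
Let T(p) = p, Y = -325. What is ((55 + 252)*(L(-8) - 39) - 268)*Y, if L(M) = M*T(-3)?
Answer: 1583725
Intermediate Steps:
L(M) = -3*M (L(M) = M*(-3) = -3*M)
((55 + 252)*(L(-8) - 39) - 268)*Y = ((55 + 252)*(-3*(-8) - 39) - 268)*(-325) = (307*(24 - 39) - 268)*(-325) = (307*(-15) - 268)*(-325) = (-4605 - 268)*(-325) = -4873*(-325) = 1583725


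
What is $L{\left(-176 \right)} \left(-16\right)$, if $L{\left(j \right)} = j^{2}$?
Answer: $-495616$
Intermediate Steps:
$L{\left(-176 \right)} \left(-16\right) = \left(-176\right)^{2} \left(-16\right) = 30976 \left(-16\right) = -495616$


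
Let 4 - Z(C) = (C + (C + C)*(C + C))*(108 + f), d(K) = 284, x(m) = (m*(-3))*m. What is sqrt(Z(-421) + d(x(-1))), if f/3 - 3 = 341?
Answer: 6*I*sqrt(22437187) ≈ 28421.0*I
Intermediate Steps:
f = 1032 (f = 9 + 3*341 = 9 + 1023 = 1032)
x(m) = -3*m**2 (x(m) = (-3*m)*m = -3*m**2)
Z(C) = 4 - 4560*C**2 - 1140*C (Z(C) = 4 - (C + (C + C)*(C + C))*(108 + 1032) = 4 - (C + (2*C)*(2*C))*1140 = 4 - (C + 4*C**2)*1140 = 4 - (1140*C + 4560*C**2) = 4 + (-4560*C**2 - 1140*C) = 4 - 4560*C**2 - 1140*C)
sqrt(Z(-421) + d(x(-1))) = sqrt((4 - 4560*(-421)**2 - 1140*(-421)) + 284) = sqrt((4 - 4560*177241 + 479940) + 284) = sqrt((4 - 808218960 + 479940) + 284) = sqrt(-807739016 + 284) = sqrt(-807738732) = 6*I*sqrt(22437187)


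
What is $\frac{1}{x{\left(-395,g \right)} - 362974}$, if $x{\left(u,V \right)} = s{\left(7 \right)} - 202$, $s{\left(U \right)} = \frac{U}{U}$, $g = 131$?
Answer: $- \frac{1}{363175} \approx -2.7535 \cdot 10^{-6}$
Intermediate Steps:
$s{\left(U \right)} = 1$
$x{\left(u,V \right)} = -201$ ($x{\left(u,V \right)} = 1 - 202 = -201$)
$\frac{1}{x{\left(-395,g \right)} - 362974} = \frac{1}{-201 - 362974} = \frac{1}{-363175} = - \frac{1}{363175}$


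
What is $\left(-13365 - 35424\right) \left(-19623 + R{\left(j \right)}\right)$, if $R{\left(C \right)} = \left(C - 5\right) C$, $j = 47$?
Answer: $861077061$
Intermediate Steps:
$R{\left(C \right)} = C \left(-5 + C\right)$ ($R{\left(C \right)} = \left(-5 + C\right) C = C \left(-5 + C\right)$)
$\left(-13365 - 35424\right) \left(-19623 + R{\left(j \right)}\right) = \left(-13365 - 35424\right) \left(-19623 + 47 \left(-5 + 47\right)\right) = - 48789 \left(-19623 + 47 \cdot 42\right) = - 48789 \left(-19623 + 1974\right) = \left(-48789\right) \left(-17649\right) = 861077061$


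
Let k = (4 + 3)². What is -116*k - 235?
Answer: -5919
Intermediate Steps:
k = 49 (k = 7² = 49)
-116*k - 235 = -116*49 - 235 = -5684 - 235 = -5919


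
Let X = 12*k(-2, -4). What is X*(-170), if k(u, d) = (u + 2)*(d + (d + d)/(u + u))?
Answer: 0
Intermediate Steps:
k(u, d) = (2 + u)*(d + d/u) (k(u, d) = (2 + u)*(d + (2*d)/((2*u))) = (2 + u)*(d + (2*d)*(1/(2*u))) = (2 + u)*(d + d/u))
X = 0 (X = 12*(-4*(2 - 2*(3 - 2))/(-2)) = 12*(-4*(-½)*(2 - 2*1)) = 12*(-4*(-½)*(2 - 2)) = 12*(-4*(-½)*0) = 12*0 = 0)
X*(-170) = 0*(-170) = 0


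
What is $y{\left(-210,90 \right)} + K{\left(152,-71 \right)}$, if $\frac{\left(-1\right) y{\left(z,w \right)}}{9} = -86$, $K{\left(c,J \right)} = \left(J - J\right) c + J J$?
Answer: $5815$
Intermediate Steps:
$K{\left(c,J \right)} = J^{2}$ ($K{\left(c,J \right)} = 0 c + J^{2} = 0 + J^{2} = J^{2}$)
$y{\left(z,w \right)} = 774$ ($y{\left(z,w \right)} = \left(-9\right) \left(-86\right) = 774$)
$y{\left(-210,90 \right)} + K{\left(152,-71 \right)} = 774 + \left(-71\right)^{2} = 774 + 5041 = 5815$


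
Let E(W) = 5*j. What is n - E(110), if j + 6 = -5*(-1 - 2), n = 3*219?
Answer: 612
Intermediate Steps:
n = 657
j = 9 (j = -6 - 5*(-1 - 2) = -6 - 5*(-3) = -6 + 15 = 9)
E(W) = 45 (E(W) = 5*9 = 45)
n - E(110) = 657 - 1*45 = 657 - 45 = 612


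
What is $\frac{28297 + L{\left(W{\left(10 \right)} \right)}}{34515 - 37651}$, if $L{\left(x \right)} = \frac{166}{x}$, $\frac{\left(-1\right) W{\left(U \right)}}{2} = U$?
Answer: $- \frac{282887}{31360} \approx -9.0206$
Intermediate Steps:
$W{\left(U \right)} = - 2 U$
$\frac{28297 + L{\left(W{\left(10 \right)} \right)}}{34515 - 37651} = \frac{28297 + \frac{166}{\left(-2\right) 10}}{34515 - 37651} = \frac{28297 + \frac{166}{-20}}{-3136} = \left(28297 + 166 \left(- \frac{1}{20}\right)\right) \left(- \frac{1}{3136}\right) = \left(28297 - \frac{83}{10}\right) \left(- \frac{1}{3136}\right) = \frac{282887}{10} \left(- \frac{1}{3136}\right) = - \frac{282887}{31360}$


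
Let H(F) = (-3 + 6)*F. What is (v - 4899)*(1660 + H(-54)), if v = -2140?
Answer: -10544422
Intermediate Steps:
H(F) = 3*F
(v - 4899)*(1660 + H(-54)) = (-2140 - 4899)*(1660 + 3*(-54)) = -7039*(1660 - 162) = -7039*1498 = -10544422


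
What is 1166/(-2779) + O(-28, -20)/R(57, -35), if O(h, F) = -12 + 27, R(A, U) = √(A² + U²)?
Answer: -1166/2779 + 15*√4474/4474 ≈ -0.19532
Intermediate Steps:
O(h, F) = 15
1166/(-2779) + O(-28, -20)/R(57, -35) = 1166/(-2779) + 15/(√(57² + (-35)²)) = 1166*(-1/2779) + 15/(√(3249 + 1225)) = -1166/2779 + 15/(√4474) = -1166/2779 + 15*(√4474/4474) = -1166/2779 + 15*√4474/4474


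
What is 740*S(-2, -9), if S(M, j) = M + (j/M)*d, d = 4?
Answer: 11840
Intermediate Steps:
S(M, j) = M + 4*j/M (S(M, j) = M + (j/M)*4 = M + 4*j/M)
740*S(-2, -9) = 740*(-2 + 4*(-9)/(-2)) = 740*(-2 + 4*(-9)*(-½)) = 740*(-2 + 18) = 740*16 = 11840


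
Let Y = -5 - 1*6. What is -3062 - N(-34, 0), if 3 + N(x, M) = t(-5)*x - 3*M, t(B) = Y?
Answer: -3433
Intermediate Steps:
Y = -11 (Y = -5 - 6 = -11)
t(B) = -11
N(x, M) = -3 - 11*x - 3*M (N(x, M) = -3 + (-11*x - 3*M) = -3 - 11*x - 3*M)
-3062 - N(-34, 0) = -3062 - (-3 - 11*(-34) - 3*0) = -3062 - (-3 + 374 + 0) = -3062 - 1*371 = -3062 - 371 = -3433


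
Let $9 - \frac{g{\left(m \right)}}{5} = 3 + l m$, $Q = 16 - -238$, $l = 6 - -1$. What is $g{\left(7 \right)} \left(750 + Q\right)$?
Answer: $-215860$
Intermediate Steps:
$l = 7$ ($l = 6 + 1 = 7$)
$Q = 254$ ($Q = 16 + 238 = 254$)
$g{\left(m \right)} = 30 - 35 m$ ($g{\left(m \right)} = 45 - 5 \left(3 + 7 m\right) = 45 - \left(15 + 35 m\right) = 30 - 35 m$)
$g{\left(7 \right)} \left(750 + Q\right) = \left(30 - 245\right) \left(750 + 254\right) = \left(30 - 245\right) 1004 = \left(-215\right) 1004 = -215860$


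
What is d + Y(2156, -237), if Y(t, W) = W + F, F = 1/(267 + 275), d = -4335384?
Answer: -2349906581/542 ≈ -4.3356e+6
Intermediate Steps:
F = 1/542 ≈ 0.0018450
Y(t, W) = 1/542 + W (Y(t, W) = W + 1/542 = 1/542 + W)
d + Y(2156, -237) = -4335384 + (1/542 - 237) = -4335384 - 128453/542 = -2349906581/542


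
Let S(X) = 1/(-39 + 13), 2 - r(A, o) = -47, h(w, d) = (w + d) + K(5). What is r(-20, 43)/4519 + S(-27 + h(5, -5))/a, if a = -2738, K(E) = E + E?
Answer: 3492731/321698572 ≈ 0.010857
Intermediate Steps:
K(E) = 2*E
h(w, d) = 10 + d + w (h(w, d) = (w + d) + 2*5 = (d + w) + 10 = 10 + d + w)
r(A, o) = 49 (r(A, o) = 2 - 1*(-47) = 2 + 47 = 49)
S(X) = -1/26 (S(X) = 1/(-26) = -1/26)
r(-20, 43)/4519 + S(-27 + h(5, -5))/a = 49/4519 - 1/26/(-2738) = 49*(1/4519) - 1/26*(-1/2738) = 49/4519 + 1/71188 = 3492731/321698572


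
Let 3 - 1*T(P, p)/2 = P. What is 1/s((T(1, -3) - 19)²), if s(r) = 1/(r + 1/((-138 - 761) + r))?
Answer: 151649/674 ≈ 225.00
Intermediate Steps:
T(P, p) = 6 - 2*P
s(r) = 1/(r + 1/(-899 + r))
1/s((T(1, -3) - 19)²) = 1/((-899 + ((6 - 2*1) - 19)²)/(1 + (((6 - 2*1) - 19)²)² - 899*((6 - 2*1) - 19)²)) = 1/((-899 + ((6 - 2) - 19)²)/(1 + (((6 - 2) - 19)²)² - 899*((6 - 2) - 19)²)) = 1/((-899 + (4 - 19)²)/(1 + ((4 - 19)²)² - 899*(4 - 19)²)) = 1/((-899 + (-15)²)/(1 + ((-15)²)² - 899*(-15)²)) = 1/((-899 + 225)/(1 + 225² - 899*225)) = 1/(-674/(1 + 50625 - 202275)) = 1/(-674/(-151649)) = 1/(-1/151649*(-674)) = 1/(674/151649) = 151649/674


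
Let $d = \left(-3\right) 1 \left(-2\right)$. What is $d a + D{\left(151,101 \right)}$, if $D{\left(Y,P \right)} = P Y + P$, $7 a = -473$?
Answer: $\frac{104626}{7} \approx 14947.0$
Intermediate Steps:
$a = - \frac{473}{7}$ ($a = \frac{1}{7} \left(-473\right) = - \frac{473}{7} \approx -67.571$)
$D{\left(Y,P \right)} = P + P Y$
$d = 6$ ($d = \left(-3\right) \left(-2\right) = 6$)
$d a + D{\left(151,101 \right)} = 6 \left(- \frac{473}{7}\right) + 101 \left(1 + 151\right) = - \frac{2838}{7} + 101 \cdot 152 = - \frac{2838}{7} + 15352 = \frac{104626}{7}$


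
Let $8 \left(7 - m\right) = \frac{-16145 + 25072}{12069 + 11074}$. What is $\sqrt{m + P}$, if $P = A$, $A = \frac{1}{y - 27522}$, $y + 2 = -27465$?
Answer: $\frac{\sqrt{180138290917502918110}}{5090441708} \approx 2.6366$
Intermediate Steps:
$y = -27467$ ($y = -2 - 27465 = -27467$)
$A = - \frac{1}{54989}$ ($A = \frac{1}{-27467 - 27522} = \frac{1}{-54989} = - \frac{1}{54989} \approx -1.8185 \cdot 10^{-5}$)
$m = \frac{1287081}{185144}$ ($m = 7 - \frac{\left(-16145 + 25072\right) \frac{1}{12069 + 11074}}{8} = 7 - \frac{8927 \cdot \frac{1}{23143}}{8} = 7 - \frac{8927}{185144} = \frac{1287081}{185144} \approx 6.9518$)
$P = - \frac{1}{54989} \approx -1.8185 \cdot 10^{-5}$
$\sqrt{m + P} = \sqrt{\frac{1287081}{185144} - \frac{1}{54989}} = \sqrt{\frac{70775111965}{10180883416}} = \frac{\sqrt{180138290917502918110}}{5090441708}$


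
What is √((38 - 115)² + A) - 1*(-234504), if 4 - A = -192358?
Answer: 234504 + √198291 ≈ 2.3495e+5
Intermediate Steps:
A = 192362 (A = 4 - 1*(-192358) = 4 + 192358 = 192362)
√((38 - 115)² + A) - 1*(-234504) = √((38 - 115)² + 192362) - 1*(-234504) = √((-77)² + 192362) + 234504 = √(5929 + 192362) + 234504 = √198291 + 234504 = 234504 + √198291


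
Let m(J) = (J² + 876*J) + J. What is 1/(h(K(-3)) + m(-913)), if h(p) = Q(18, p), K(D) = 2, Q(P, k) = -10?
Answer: 1/32858 ≈ 3.0434e-5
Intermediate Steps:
h(p) = -10
m(J) = J² + 877*J
1/(h(K(-3)) + m(-913)) = 1/(-10 - 913*(877 - 913)) = 1/(-10 - 913*(-36)) = 1/(-10 + 32868) = 1/32858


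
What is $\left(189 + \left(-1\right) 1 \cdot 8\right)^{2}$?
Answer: $32761$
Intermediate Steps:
$\left(189 + \left(-1\right) 1 \cdot 8\right)^{2} = \left(189 - 8\right)^{2} = 181^{2} = 32761$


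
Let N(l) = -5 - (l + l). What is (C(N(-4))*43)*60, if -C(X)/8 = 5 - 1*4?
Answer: -20640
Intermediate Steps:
N(l) = -5 - 2*l
C(X) = -8 (C(X) = -8*(5 - 1*4) = -8*(5 - 4) = -8*1 = -8)
(C(N(-4))*43)*60 = -8*43*60 = -344*60 = -20640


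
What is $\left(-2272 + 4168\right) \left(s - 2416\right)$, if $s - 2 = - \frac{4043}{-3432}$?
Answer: $- \frac{50321815}{11} \approx -4.5747 \cdot 10^{6}$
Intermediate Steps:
$s = \frac{839}{264}$ ($s = 2 - \frac{4043}{-3432} = 2 - - \frac{311}{264} = 2 + \frac{311}{264} = \frac{839}{264} \approx 3.178$)
$\left(-2272 + 4168\right) \left(s - 2416\right) = \left(-2272 + 4168\right) \left(\frac{839}{264} - 2416\right) = 1896 \left(- \frac{636985}{264}\right) = - \frac{50321815}{11}$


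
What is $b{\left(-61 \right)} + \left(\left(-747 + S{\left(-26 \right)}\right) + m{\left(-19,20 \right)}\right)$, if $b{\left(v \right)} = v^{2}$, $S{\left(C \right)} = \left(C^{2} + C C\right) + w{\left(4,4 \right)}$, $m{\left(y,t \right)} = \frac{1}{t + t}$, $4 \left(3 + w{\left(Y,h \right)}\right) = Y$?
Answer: $\frac{172961}{40} \approx 4324.0$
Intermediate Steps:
$w{\left(Y,h \right)} = -3 + \frac{Y}{4}$
$m{\left(y,t \right)} = \frac{1}{2 t}$
$S{\left(C \right)} = -2 + 2 C^{2}$ ($S{\left(C \right)} = \left(C^{2} + C C\right) + \left(-3 + \frac{1}{4} \cdot 4\right) = \left(C^{2} + C^{2}\right) + \left(-3 + 1\right) = 2 C^{2} - 2 = -2 + 2 C^{2}$)
$b{\left(-61 \right)} + \left(\left(-747 + S{\left(-26 \right)}\right) + m{\left(-19,20 \right)}\right) = \left(-61\right)^{2} + \left(\left(-747 - \left(2 - 2 \left(-26\right)^{2}\right)\right) + \frac{1}{2 \cdot 20}\right) = 3721 + \left(\left(-747 + \left(-2 + 2 \cdot 676\right)\right) + \frac{1}{2} \cdot \frac{1}{20}\right) = 3721 + \left(\left(-747 + \left(-2 + 1352\right)\right) + \frac{1}{40}\right) = 3721 + \left(\left(-747 + 1350\right) + \frac{1}{40}\right) = 3721 + \left(603 + \frac{1}{40}\right) = 3721 + \frac{24121}{40} = \frac{172961}{40}$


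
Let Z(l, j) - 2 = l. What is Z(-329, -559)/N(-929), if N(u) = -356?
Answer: 327/356 ≈ 0.91854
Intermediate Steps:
Z(l, j) = 2 + l
Z(-329, -559)/N(-929) = (2 - 329)/(-356) = -327*(-1/356) = 327/356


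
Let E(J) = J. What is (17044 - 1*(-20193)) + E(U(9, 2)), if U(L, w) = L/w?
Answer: 74483/2 ≈ 37242.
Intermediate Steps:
(17044 - 1*(-20193)) + E(U(9, 2)) = (17044 - 1*(-20193)) + 9/2 = (17044 + 20193) + 9*(½) = 37237 + 9/2 = 74483/2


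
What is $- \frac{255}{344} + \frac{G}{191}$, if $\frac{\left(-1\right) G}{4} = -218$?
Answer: $\frac{251263}{65704} \approx 3.8242$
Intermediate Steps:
$G = 872$ ($G = \left(-4\right) \left(-218\right) = 872$)
$- \frac{255}{344} + \frac{G}{191} = - \frac{255}{344} + \frac{872}{191} = \frac{251263}{65704}$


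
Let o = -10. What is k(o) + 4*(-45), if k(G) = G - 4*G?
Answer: -150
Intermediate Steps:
k(G) = -3*G
k(o) + 4*(-45) = -3*(-10) + 4*(-45) = 30 - 180 = -150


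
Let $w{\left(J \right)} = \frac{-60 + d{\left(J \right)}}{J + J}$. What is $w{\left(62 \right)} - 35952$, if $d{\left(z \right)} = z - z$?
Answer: $- \frac{1114527}{31} \approx -35953.0$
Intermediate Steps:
$d{\left(z \right)} = 0$
$w{\left(J \right)} = - \frac{30}{J}$ ($w{\left(J \right)} = \frac{-60 + 0}{J + J} = - \frac{60}{2 J} = - 60 \frac{1}{2 J} = - \frac{30}{J}$)
$w{\left(62 \right)} - 35952 = - \frac{30}{62} - 35952 = \left(-30\right) \frac{1}{62} - 35952 = - \frac{15}{31} - 35952 = - \frac{1114527}{31}$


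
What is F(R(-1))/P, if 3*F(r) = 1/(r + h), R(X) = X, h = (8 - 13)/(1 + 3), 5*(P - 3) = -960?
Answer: 4/5103 ≈ 0.00078385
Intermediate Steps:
P = -189 (P = 3 + (⅕)*(-960) = 3 - 192 = -189)
h = -5/4 ≈ -1.2500
F(r) = 1/(3*(-5/4 + r)) (F(r) = 1/(3*(r - 5/4)) = 1/(3*(-5/4 + r)))
F(R(-1))/P = (4/(3*(-5 + 4*(-1))))/(-189) = (4/(3*(-5 - 4)))*(-1/189) = ((4/3)/(-9))*(-1/189) = ((4/3)*(-⅑))*(-1/189) = -4/27*(-1/189) = 4/5103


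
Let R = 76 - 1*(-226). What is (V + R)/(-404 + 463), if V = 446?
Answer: 748/59 ≈ 12.678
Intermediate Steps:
R = 302 (R = 76 + 226 = 302)
(V + R)/(-404 + 463) = (446 + 302)/(-404 + 463) = 748/59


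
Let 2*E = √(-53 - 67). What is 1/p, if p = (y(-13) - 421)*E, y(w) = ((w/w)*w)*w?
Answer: I*√30/7560 ≈ 0.0007245*I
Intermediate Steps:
y(w) = w² (y(w) = (1*w)*w = w*w = w²)
E = I*√30 (E = √(-53 - 67)/2 = √(-120)/2 = (2*I*√30)/2 = I*√30 ≈ 5.4772*I)
p = -252*I*√30 (p = ((-13)² - 421)*(I*√30) = (169 - 421)*(I*√30) = -252*I*√30 ≈ -1380.3*I)
1/p = 1/(-252*I*√30) = I*√30/7560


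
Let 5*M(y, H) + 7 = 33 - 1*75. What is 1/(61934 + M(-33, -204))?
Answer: 5/309621 ≈ 1.6149e-5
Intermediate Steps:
M(y, H) = -49/5 (M(y, H) = -7/5 + (33 - 1*75)/5 = -7/5 + (33 - 75)/5 = -7/5 + (⅕)*(-42) = -7/5 - 42/5 = -49/5)
1/(61934 + M(-33, -204)) = 1/(61934 - 49/5) = 1/(309621/5) = 5/309621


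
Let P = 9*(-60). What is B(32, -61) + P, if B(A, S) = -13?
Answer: -553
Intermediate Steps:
P = -540
B(32, -61) + P = -13 - 540 = -553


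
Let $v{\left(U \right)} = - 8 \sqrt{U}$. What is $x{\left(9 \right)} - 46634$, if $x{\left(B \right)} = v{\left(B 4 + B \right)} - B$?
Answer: $-46643 - 24 \sqrt{5} \approx -46697.0$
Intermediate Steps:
$x{\left(B \right)} = - B - 8 \sqrt{5} \sqrt{B}$ ($x{\left(B \right)} = - 8 \sqrt{B 4 + B} - B = - 8 \sqrt{4 B + B} - B = - 8 \sqrt{5 B} - B = - 8 \sqrt{5} \sqrt{B} - B = - B - 8 \sqrt{5} \sqrt{B}$)
$x{\left(9 \right)} - 46634 = \left(\left(-1\right) 9 - 8 \sqrt{5} \sqrt{9}\right) - 46634 = \left(-9 - 8 \sqrt{5} \cdot 3\right) - 46634 = \left(-9 - 24 \sqrt{5}\right) - 46634 = -46643 - 24 \sqrt{5}$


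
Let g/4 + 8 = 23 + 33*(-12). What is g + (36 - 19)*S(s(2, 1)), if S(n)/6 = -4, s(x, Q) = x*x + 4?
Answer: -1932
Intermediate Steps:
s(x, Q) = 4 + x² (s(x, Q) = x² + 4 = 4 + x²)
S(n) = -24 (S(n) = 6*(-4) = -24)
g = -1524 (g = -32 + 4*(23 + 33*(-12)) = -32 + 4*(23 - 396) = -32 + 4*(-373) = -32 - 1492 = -1524)
g + (36 - 19)*S(s(2, 1)) = -1524 + (36 - 19)*(-24) = -1524 + 17*(-24) = -1524 - 408 = -1932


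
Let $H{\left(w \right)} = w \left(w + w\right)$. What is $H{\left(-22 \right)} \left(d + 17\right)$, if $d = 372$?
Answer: $376552$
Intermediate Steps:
$H{\left(w \right)} = 2 w^{2}$ ($H{\left(w \right)} = w 2 w = 2 w^{2}$)
$H{\left(-22 \right)} \left(d + 17\right) = 2 \left(-22\right)^{2} \left(372 + 17\right) = 2 \cdot 484 \cdot 389 = 968 \cdot 389 = 376552$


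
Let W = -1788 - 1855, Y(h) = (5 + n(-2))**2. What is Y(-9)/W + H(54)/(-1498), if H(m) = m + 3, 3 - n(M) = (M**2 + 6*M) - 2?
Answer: -693003/5457214 ≈ -0.12699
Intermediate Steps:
n(M) = 5 - M**2 - 6*M (n(M) = 3 - ((M**2 + 6*M) - 2) = 3 - (-2 + M**2 + 6*M) = 3 + (2 - M**2 - 6*M) = 5 - M**2 - 6*M)
H(m) = 3 + m
Y(h) = 324 (Y(h) = (5 + (5 - 1*(-2)**2 - 6*(-2)))**2 = (5 + (5 - 1*4 + 12))**2 = (5 + (5 - 4 + 12))**2 = (5 + 13)**2 = 18**2 = 324)
W = -3643
Y(-9)/W + H(54)/(-1498) = 324/(-3643) + (3 + 54)/(-1498) = 324*(-1/3643) + 57*(-1/1498) = -324/3643 - 57/1498 = -693003/5457214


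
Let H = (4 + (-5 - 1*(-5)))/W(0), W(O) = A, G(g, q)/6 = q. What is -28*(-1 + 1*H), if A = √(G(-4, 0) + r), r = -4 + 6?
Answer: 28 - 56*√2 ≈ -51.196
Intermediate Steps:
G(g, q) = 6*q
r = 2
A = √2 (A = √(6*0 + 2) = √(0 + 2) = √2 ≈ 1.4142)
W(O) = √2
H = 2*√2 (H = (4 + (-5 - 1*(-5)))/(√2) = (4 + (-5 + 5))*(√2/2) = (4 + 0)*(√2/2) = 4*(√2/2) = 2*√2 ≈ 2.8284)
-28*(-1 + 1*H) = -28*(-1 + 1*(2*√2)) = -28*(-1 + 2*√2) = 28 - 56*√2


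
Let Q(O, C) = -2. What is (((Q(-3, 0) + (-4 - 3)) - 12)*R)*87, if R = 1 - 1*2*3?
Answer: 9135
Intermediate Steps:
R = -5 (R = 1 - 2*3 = 1 - 6 = -5)
(((Q(-3, 0) + (-4 - 3)) - 12)*R)*87 = (((-2 + (-4 - 3)) - 12)*(-5))*87 = (((-2 - 7) - 12)*(-5))*87 = ((-9 - 12)*(-5))*87 = -21*(-5)*87 = 105*87 = 9135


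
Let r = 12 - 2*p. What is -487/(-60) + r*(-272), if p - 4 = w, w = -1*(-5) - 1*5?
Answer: -64793/60 ≈ -1079.9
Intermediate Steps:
w = 0 (w = 5 - 5 = 0)
p = 4 (p = 4 + 0 = 4)
r = 4 (r = 12 - 2*4 = 12 - 8 = 4)
-487/(-60) + r*(-272) = -487/(-60) + 4*(-272) = -487*(-1/60) - 1088 = 487/60 - 1088 = -64793/60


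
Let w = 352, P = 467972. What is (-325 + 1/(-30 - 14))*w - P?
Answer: -582380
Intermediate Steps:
(-325 + 1/(-30 - 14))*w - P = (-325 + 1/(-30 - 14))*352 - 1*467972 = (-325 + 1/(-44))*352 - 467972 = (-325 - 1/44)*352 - 467972 = -14301/44*352 - 467972 = -114408 - 467972 = -582380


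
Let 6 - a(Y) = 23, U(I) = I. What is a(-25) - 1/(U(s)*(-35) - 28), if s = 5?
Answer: -3450/203 ≈ -16.995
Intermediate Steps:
a(Y) = -17 (a(Y) = 6 - 1*23 = 6 - 23 = -17)
a(-25) - 1/(U(s)*(-35) - 28) = -17 - 1/(5*(-35) - 28) = -17 - 1/(-175 - 28) = -17 - 1/(-203) = -17 - 1*(-1/203) = -17 + 1/203 = -3450/203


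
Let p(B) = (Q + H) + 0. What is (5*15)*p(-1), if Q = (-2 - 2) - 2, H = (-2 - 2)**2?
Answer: 750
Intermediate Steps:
H = 16 (H = (-4)**2 = 16)
Q = -6 (Q = -4 - 2 = -6)
p(B) = 10 (p(B) = (-6 + 16) + 0 = 10 + 0 = 10)
(5*15)*p(-1) = (5*15)*10 = 75*10 = 750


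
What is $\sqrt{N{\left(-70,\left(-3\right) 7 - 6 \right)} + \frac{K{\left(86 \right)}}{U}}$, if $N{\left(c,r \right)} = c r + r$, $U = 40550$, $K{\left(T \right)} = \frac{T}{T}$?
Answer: $\frac{\sqrt{122533423922}}{8110} \approx 43.162$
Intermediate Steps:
$K{\left(T \right)} = 1$
$N{\left(c,r \right)} = r + c r$
$\sqrt{N{\left(-70,\left(-3\right) 7 - 6 \right)} + \frac{K{\left(86 \right)}}{U}} = \sqrt{\left(\left(-3\right) 7 - 6\right) \left(1 - 70\right) + 1 \cdot \frac{1}{40550}} = \sqrt{\left(-21 - 6\right) \left(-69\right) + 1 \cdot \frac{1}{40550}} = \sqrt{\left(-27\right) \left(-69\right) + \frac{1}{40550}} = \sqrt{1863 + \frac{1}{40550}} = \sqrt{\frac{75544651}{40550}} = \frac{\sqrt{122533423922}}{8110}$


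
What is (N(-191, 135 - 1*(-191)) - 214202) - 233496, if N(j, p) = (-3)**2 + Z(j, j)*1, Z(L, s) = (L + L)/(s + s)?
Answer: -447688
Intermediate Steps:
Z(L, s) = L/s (Z(L, s) = (2*L)/((2*s)) = (2*L)*(1/(2*s)) = L/s)
N(j, p) = 10 (N(j, p) = (-3)**2 + (j/j)*1 = 9 + 1*1 = 9 + 1 = 10)
(N(-191, 135 - 1*(-191)) - 214202) - 233496 = (10 - 214202) - 233496 = -214192 - 233496 = -447688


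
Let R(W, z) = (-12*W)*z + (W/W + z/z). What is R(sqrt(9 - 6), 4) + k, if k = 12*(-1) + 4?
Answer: -6 - 48*sqrt(3) ≈ -89.138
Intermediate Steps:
k = -8 (k = -12 + 4 = -8)
R(W, z) = 2 - 12*W*z (R(W, z) = -12*W*z + (1 + 1) = -12*W*z + 2 = 2 - 12*W*z)
R(sqrt(9 - 6), 4) + k = (2 - 12*sqrt(9 - 6)*4) - 8 = (2 - 12*sqrt(3)*4) - 8 = (2 - 48*sqrt(3)) - 8 = -6 - 48*sqrt(3)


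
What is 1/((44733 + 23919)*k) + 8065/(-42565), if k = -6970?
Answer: -771827670233/4073508297720 ≈ -0.18947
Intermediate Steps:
1/((44733 + 23919)*k) + 8065/(-42565) = 1/((44733 + 23919)*(-6970)) + 8065/(-42565) = -1/6970/68652 + 8065*(-1/42565) = (1/68652)*(-1/6970) - 1613/8513 = -1/478504440 - 1613/8513 = -771827670233/4073508297720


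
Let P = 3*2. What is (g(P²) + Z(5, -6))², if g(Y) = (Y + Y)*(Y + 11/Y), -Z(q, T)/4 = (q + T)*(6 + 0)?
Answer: 6959044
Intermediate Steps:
Z(q, T) = -24*T - 24*q (Z(q, T) = -4*(q + T)*(6 + 0) = -4*(T + q)*6 = -4*(6*T + 6*q) = -24*T - 24*q)
P = 6
g(Y) = 2*Y*(Y + 11/Y) (g(Y) = (2*Y)*(Y + 11/Y) = 2*Y*(Y + 11/Y))
(g(P²) + Z(5, -6))² = ((22 + 2*(6²)²) + (-24*(-6) - 24*5))² = ((22 + 2*36²) + (144 - 120))² = ((22 + 2*1296) + 24)² = ((22 + 2592) + 24)² = (2614 + 24)² = 2638² = 6959044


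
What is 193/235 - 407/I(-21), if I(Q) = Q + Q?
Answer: 103751/9870 ≈ 10.512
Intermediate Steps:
I(Q) = 2*Q
193/235 - 407/I(-21) = 193/235 - 407/(2*(-21)) = 193*(1/235) - 407/(-42) = 193/235 - 407*(-1/42) = 193/235 + 407/42 = 103751/9870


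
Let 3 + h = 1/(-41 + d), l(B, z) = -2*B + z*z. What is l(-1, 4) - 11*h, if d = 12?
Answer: 1490/29 ≈ 51.379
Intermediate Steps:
l(B, z) = z² - 2*B (l(B, z) = -2*B + z² = z² - 2*B)
h = -88/29 (h = -3 + 1/(-41 + 12) = -3 + 1/(-29) = -3 - 1/29 = -88/29 ≈ -3.0345)
l(-1, 4) - 11*h = (4² - 2*(-1)) - 11*(-88/29) = (16 + 2) + 968/29 = 18 + 968/29 = 1490/29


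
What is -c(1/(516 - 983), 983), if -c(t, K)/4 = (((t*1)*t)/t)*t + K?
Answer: 857525952/218089 ≈ 3932.0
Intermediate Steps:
c(t, K) = -4*K - 4*t**2 (c(t, K) = -4*((((t*1)*t)/t)*t + K) = -4*(((t*t)/t)*t + K) = -4*((t**2/t)*t + K) = -4*(t*t + K) = -4*(t**2 + K) = -4*(K + t**2) = -4*K - 4*t**2)
-c(1/(516 - 983), 983) = -(-4*983 - 4/(516 - 983)**2) = -(-3932 - 4*(1/(-467))**2) = -(-3932 - 4*(-1/467)**2) = -(-3932 - 4*1/218089) = -(-3932 - 4/218089) = -1*(-857525952/218089) = 857525952/218089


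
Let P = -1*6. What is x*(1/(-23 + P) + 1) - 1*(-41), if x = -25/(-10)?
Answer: 1259/29 ≈ 43.414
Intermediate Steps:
P = -6
x = 5/2 (x = -25*(-1/10) = 5/2 ≈ 2.5000)
x*(1/(-23 + P) + 1) - 1*(-41) = 5*(1/(-23 - 6) + 1)/2 - 1*(-41) = 5*(1/(-29) + 1)/2 + 41 = 5*(-1/29 + 1)/2 + 41 = (5/2)*(28/29) + 41 = 70/29 + 41 = 1259/29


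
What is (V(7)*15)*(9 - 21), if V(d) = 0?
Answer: 0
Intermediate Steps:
(V(7)*15)*(9 - 21) = (0*15)*(9 - 21) = 0*(-12) = 0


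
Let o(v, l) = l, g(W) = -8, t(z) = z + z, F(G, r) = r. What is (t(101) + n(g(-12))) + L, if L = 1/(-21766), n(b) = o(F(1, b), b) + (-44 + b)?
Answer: 3090771/21766 ≈ 142.00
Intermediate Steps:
t(z) = 2*z
n(b) = -44 + 2*b (n(b) = b + (-44 + b) = -44 + 2*b)
L = -1/21766 ≈ -4.5943e-5
(t(101) + n(g(-12))) + L = (2*101 + (-44 + 2*(-8))) - 1/21766 = (202 + (-44 - 16)) - 1/21766 = (202 - 60) - 1/21766 = 142 - 1/21766 = 3090771/21766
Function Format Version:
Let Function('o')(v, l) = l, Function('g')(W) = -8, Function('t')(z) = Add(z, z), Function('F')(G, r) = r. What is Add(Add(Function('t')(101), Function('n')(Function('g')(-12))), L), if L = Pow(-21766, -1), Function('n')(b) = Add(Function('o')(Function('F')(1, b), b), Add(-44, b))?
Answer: Rational(3090771, 21766) ≈ 142.00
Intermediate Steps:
Function('t')(z) = Mul(2, z)
Function('n')(b) = Add(-44, Mul(2, b)) (Function('n')(b) = Add(b, Add(-44, b)) = Add(-44, Mul(2, b)))
L = Rational(-1, 21766) ≈ -4.5943e-5
Add(Add(Function('t')(101), Function('n')(Function('g')(-12))), L) = Add(Add(Mul(2, 101), Add(-44, Mul(2, -8))), Rational(-1, 21766)) = Add(Add(202, Add(-44, -16)), Rational(-1, 21766)) = Add(Add(202, -60), Rational(-1, 21766)) = Add(142, Rational(-1, 21766)) = Rational(3090771, 21766)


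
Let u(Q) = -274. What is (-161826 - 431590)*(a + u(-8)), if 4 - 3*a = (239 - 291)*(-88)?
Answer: 1066961968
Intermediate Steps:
a = -1524 (a = 4/3 - (239 - 291)*(-88)/3 = 4/3 - (-52)*(-88)/3 = 4/3 - 1/3*4576 = 4/3 - 4576/3 = -1524)
(-161826 - 431590)*(a + u(-8)) = (-161826 - 431590)*(-1524 - 274) = -593416*(-1798) = 1066961968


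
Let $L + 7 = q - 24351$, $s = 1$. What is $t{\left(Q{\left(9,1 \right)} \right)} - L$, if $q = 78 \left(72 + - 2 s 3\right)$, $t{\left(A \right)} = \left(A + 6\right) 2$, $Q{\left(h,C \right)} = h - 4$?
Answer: $19232$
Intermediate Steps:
$Q{\left(h,C \right)} = -4 + h$
$t{\left(A \right)} = 12 + 2 A$ ($t{\left(A \right)} = \left(6 + A\right) 2 = 12 + 2 A$)
$q = 5148$ ($q = 78 \left(72 + \left(-2\right) 1 \cdot 3\right) = 78 \left(72 - 6\right) = 78 \cdot 66 = 5148$)
$L = -19210$ ($L = -7 + \left(5148 - 24351\right) = -7 - 19203 = -19210$)
$t{\left(Q{\left(9,1 \right)} \right)} - L = \left(12 + 2 \left(-4 + 9\right)\right) - -19210 = \left(12 + 2 \cdot 5\right) + 19210 = \left(12 + 10\right) + 19210 = 22 + 19210 = 19232$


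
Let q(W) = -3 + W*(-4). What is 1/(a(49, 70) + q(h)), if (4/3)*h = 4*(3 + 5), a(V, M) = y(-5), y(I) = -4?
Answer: -1/103 ≈ -0.0097087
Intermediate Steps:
a(V, M) = -4
h = 24 (h = 3*(4*(3 + 5))/4 = 3*(4*8)/4 = (¾)*32 = 24)
q(W) = -3 - 4*W
1/(a(49, 70) + q(h)) = 1/(-4 + (-3 - 4*24)) = 1/(-4 + (-3 - 96)) = 1/(-4 - 99) = 1/(-103) = -1/103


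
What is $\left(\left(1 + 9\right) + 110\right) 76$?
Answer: $9120$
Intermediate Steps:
$\left(\left(1 + 9\right) + 110\right) 76 = \left(10 + 110\right) 76 = 120 \cdot 76 = 9120$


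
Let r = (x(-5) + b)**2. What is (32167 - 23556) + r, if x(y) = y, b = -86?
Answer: 16892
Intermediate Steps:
r = 8281 (r = (-5 - 86)**2 = (-91)**2 = 8281)
(32167 - 23556) + r = (32167 - 23556) + 8281 = 8611 + 8281 = 16892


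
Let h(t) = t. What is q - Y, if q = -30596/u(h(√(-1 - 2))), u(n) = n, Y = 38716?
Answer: -38716 + 30596*I*√3/3 ≈ -38716.0 + 17665.0*I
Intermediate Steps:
q = 30596*I*√3/3 (q = -30596/√(-1 - 2) = -30596*(-I*√3/3) = -(-30596)*I*√3/3 = 30596*I*√3/3 ≈ 17665.0*I)
q - Y = 30596*I*√3/3 - 1*38716 = 30596*I*√3/3 - 38716 = -38716 + 30596*I*√3/3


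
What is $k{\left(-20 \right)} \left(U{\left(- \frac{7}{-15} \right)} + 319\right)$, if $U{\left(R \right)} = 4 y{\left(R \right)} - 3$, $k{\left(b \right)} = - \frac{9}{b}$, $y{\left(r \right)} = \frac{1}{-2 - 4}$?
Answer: $\frac{1419}{10} \approx 141.9$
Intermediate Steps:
$y{\left(r \right)} = - \frac{1}{6}$ ($y{\left(r \right)} = \frac{1}{-6} = - \frac{1}{6}$)
$U{\left(R \right)} = - \frac{11}{3}$ ($U{\left(R \right)} = 4 \left(- \frac{1}{6}\right) - 3 = - \frac{2}{3} - 3 = - \frac{11}{3}$)
$k{\left(-20 \right)} \left(U{\left(- \frac{7}{-15} \right)} + 319\right) = - \frac{9}{-20} \left(- \frac{11}{3} + 319\right) = \left(-9\right) \left(- \frac{1}{20}\right) \frac{946}{3} = \frac{9}{20} \cdot \frac{946}{3} = \frac{1419}{10}$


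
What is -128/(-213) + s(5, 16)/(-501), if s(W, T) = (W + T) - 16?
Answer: 7007/11857 ≈ 0.59096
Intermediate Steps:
s(W, T) = -16 + T + W (s(W, T) = (T + W) - 16 = -16 + T + W)
-128/(-213) + s(5, 16)/(-501) = -128/(-213) + (-16 + 16 + 5)/(-501) = -128*(-1/213) + 5*(-1/501) = 128/213 - 5/501 = 7007/11857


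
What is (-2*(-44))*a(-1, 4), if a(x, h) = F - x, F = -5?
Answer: -352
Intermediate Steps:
a(x, h) = -5 - x
(-2*(-44))*a(-1, 4) = (-2*(-44))*(-5 - 1*(-1)) = 88*(-5 + 1) = 88*(-4) = -352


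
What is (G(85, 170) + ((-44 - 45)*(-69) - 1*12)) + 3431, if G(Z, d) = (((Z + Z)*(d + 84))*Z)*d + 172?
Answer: 623960732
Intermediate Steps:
G(Z, d) = 172 + 2*d*Z²*(84 + d) (G(Z, d) = (((2*Z)*(84 + d))*Z)*d + 172 = ((2*Z*(84 + d))*Z)*d + 172 = (2*Z²*(84 + d))*d + 172 = 2*d*Z²*(84 + d) + 172 = 172 + 2*d*Z²*(84 + d))
(G(85, 170) + ((-44 - 45)*(-69) - 1*12)) + 3431 = ((172 + 2*85²*170² + 168*170*85²) + ((-44 - 45)*(-69) - 1*12)) + 3431 = ((172 + 2*7225*28900 + 168*170*7225) + (-89*(-69) - 12)) + 3431 = ((172 + 417605000 + 206346000) + (6141 - 12)) + 3431 = (623951172 + 6129) + 3431 = 623957301 + 3431 = 623960732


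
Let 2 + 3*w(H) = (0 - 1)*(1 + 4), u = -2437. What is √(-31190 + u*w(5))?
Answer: I*√229533/3 ≈ 159.7*I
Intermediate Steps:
w(H) = -7/3 (w(H) = -⅔ + ((0 - 1)*(1 + 4))/3 = -⅔ + (-1*5)/3 = -⅔ + (⅓)*(-5) = -⅔ - 5/3 = -7/3)
√(-31190 + u*w(5)) = √(-31190 - 2437*(-7/3)) = √(-31190 + 17059/3) = √(-76511/3) = I*√229533/3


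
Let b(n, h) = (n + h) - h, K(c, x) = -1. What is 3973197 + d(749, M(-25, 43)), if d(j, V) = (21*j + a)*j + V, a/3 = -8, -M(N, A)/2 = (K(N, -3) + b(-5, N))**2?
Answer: 15736170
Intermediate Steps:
b(n, h) = n (b(n, h) = (h + n) - h = n)
M(N, A) = -72 (M(N, A) = -2*(-1 - 5)**2 = -2*(-6)**2 = -2*36 = -72)
a = -24 (a = 3*(-8) = -24)
d(j, V) = V + j*(-24 + 21*j) (d(j, V) = (21*j - 24)*j + V = (-24 + 21*j)*j + V = j*(-24 + 21*j) + V = V + j*(-24 + 21*j))
3973197 + d(749, M(-25, 43)) = 3973197 + (-72 - 24*749 + 21*749**2) = 3973197 + (-72 - 17976 + 21*561001) = 3973197 + (-72 - 17976 + 11781021) = 3973197 + 11762973 = 15736170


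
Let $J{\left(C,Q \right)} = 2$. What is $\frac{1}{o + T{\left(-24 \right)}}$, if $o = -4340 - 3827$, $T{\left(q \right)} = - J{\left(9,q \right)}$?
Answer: $- \frac{1}{8169} \approx -0.00012241$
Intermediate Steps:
$T{\left(q \right)} = -2$ ($T{\left(q \right)} = \left(-1\right) 2 = -2$)
$o = -8167$ ($o = -4340 - 3827 = -8167$)
$\frac{1}{o + T{\left(-24 \right)}} = \frac{1}{-8167 - 2} = \frac{1}{-8169} = - \frac{1}{8169}$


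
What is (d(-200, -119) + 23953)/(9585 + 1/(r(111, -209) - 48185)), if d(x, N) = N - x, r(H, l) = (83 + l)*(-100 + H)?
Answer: 595694707/237569017 ≈ 2.5075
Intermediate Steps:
r(H, l) = (-100 + H)*(83 + l)
(d(-200, -119) + 23953)/(9585 + 1/(r(111, -209) - 48185)) = ((-119 - 1*(-200)) + 23953)/(9585 + 1/((-8300 - 100*(-209) + 83*111 + 111*(-209)) - 48185)) = ((-119 + 200) + 23953)/(9585 + 1/((-8300 + 20900 + 9213 - 23199) - 48185)) = (81 + 23953)/(9585 + 1/(-1386 - 48185)) = 24034/(9585 + 1/(-49571)) = 24034/(9585 - 1/49571) = 24034/(475138034/49571) = 24034*(49571/475138034) = 595694707/237569017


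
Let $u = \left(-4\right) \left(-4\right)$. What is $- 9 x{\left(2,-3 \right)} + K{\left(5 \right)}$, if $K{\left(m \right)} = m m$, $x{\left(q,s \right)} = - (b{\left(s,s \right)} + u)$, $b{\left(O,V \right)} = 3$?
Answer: $196$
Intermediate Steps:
$u = 16$
$x{\left(q,s \right)} = -19$ ($x{\left(q,s \right)} = - (3 + 16) = \left(-1\right) 19 = -19$)
$K{\left(m \right)} = m^{2}$
$- 9 x{\left(2,-3 \right)} + K{\left(5 \right)} = \left(-9\right) \left(-19\right) + 5^{2} = 171 + 25 = 196$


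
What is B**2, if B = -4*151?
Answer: 364816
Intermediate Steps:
B = -604
B**2 = (-604)**2 = 364816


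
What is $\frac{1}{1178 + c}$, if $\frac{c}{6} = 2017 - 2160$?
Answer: $\frac{1}{320} \approx 0.003125$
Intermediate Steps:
$c = -858$ ($c = 6 \left(2017 - 2160\right) = 6 \left(-143\right) = -858$)
$\frac{1}{1178 + c} = \frac{1}{1178 - 858} = \frac{1}{320}$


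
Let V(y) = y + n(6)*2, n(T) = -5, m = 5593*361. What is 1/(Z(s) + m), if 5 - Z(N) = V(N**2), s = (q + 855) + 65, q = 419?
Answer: 1/226167 ≈ 4.4215e-6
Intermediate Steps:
m = 2019073
s = 1339 (s = (419 + 855) + 65 = 1274 + 65 = 1339)
V(y) = -10 + y (V(y) = y - 5*2 = y - 10 = -10 + y)
Z(N) = 15 - N**2 (Z(N) = 5 - (-10 + N**2) = 5 + (10 - N**2) = 15 - N**2)
1/(Z(s) + m) = 1/((15 - 1*1339**2) + 2019073) = 1/((15 - 1*1792921) + 2019073) = 1/((15 - 1792921) + 2019073) = 1/(-1792906 + 2019073) = 1/226167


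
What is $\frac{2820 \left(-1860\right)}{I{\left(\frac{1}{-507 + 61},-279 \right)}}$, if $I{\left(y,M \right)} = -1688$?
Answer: $\frac{655650}{211} \approx 3107.3$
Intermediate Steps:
$\frac{2820 \left(-1860\right)}{I{\left(\frac{1}{-507 + 61},-279 \right)}} = \frac{2820 \left(-1860\right)}{-1688} = \left(-5245200\right) \left(- \frac{1}{1688}\right) = \frac{655650}{211}$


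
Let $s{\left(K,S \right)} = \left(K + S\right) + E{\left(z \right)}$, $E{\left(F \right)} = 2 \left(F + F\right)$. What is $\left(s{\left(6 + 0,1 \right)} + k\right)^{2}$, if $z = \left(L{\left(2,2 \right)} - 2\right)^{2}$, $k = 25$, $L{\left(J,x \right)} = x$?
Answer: $1024$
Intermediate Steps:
$z = 0$ ($z = \left(2 - 2\right)^{2} = 0^{2} = 0$)
$E{\left(F \right)} = 4 F$ ($E{\left(F \right)} = 2 \cdot 2 F = 4 F$)
$s{\left(K,S \right)} = K + S$ ($s{\left(K,S \right)} = \left(K + S\right) + 4 \cdot 0 = \left(K + S\right) + 0 = K + S$)
$\left(s{\left(6 + 0,1 \right)} + k\right)^{2} = \left(\left(\left(6 + 0\right) + 1\right) + 25\right)^{2} = \left(\left(6 + 1\right) + 25\right)^{2} = \left(7 + 25\right)^{2} = 32^{2} = 1024$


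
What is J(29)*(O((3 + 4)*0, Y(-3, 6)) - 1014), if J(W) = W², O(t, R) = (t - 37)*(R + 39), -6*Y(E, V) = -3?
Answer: -4163791/2 ≈ -2.0819e+6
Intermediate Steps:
Y(E, V) = ½ (Y(E, V) = -⅙*(-3) = ½)
O(t, R) = (-37 + t)*(39 + R)
J(29)*(O((3 + 4)*0, Y(-3, 6)) - 1014) = 29²*((-1443 - 37*½ + 39*((3 + 4)*0) + ((3 + 4)*0)/2) - 1014) = 841*((-1443 - 37/2 + 39*(7*0) + (7*0)/2) - 1014) = 841*((-1443 - 37/2 + 39*0 + (½)*0) - 1014) = 841*((-1443 - 37/2 + 0 + 0) - 1014) = 841*(-2923/2 - 1014) = 841*(-4951/2) = -4163791/2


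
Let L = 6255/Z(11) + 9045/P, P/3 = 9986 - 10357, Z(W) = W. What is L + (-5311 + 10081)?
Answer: 21753810/4081 ≈ 5330.5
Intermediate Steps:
P = -1113 (P = 3*(9986 - 10357) = 3*(-371) = -1113)
L = 2287440/4081 (L = 6255/11 + 9045/(-1113) = 6255*(1/11) + 9045*(-1/1113) = 6255/11 - 3015/371 = 2287440/4081 ≈ 560.51)
L + (-5311 + 10081) = 2287440/4081 + (-5311 + 10081) = 2287440/4081 + 4770 = 21753810/4081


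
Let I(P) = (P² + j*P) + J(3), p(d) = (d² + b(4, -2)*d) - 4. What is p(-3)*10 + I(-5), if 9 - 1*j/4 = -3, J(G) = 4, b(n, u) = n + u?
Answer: -221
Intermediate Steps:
j = 48 (j = 36 - 4*(-3) = 36 + 12 = 48)
p(d) = -4 + d² + 2*d (p(d) = (d² + (4 - 2)*d) - 4 = (d² + 2*d) - 4 = -4 + d² + 2*d)
I(P) = 4 + P² + 48*P (I(P) = (P² + 48*P) + 4 = 4 + P² + 48*P)
p(-3)*10 + I(-5) = (-4 + (-3)² + 2*(-3))*10 + (4 + (-5)² + 48*(-5)) = (-4 + 9 - 6)*10 + (4 + 25 - 240) = -1*10 - 211 = -10 - 211 = -221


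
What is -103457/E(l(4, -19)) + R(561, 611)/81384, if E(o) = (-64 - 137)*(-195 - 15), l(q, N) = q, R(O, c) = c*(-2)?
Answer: -705943759/286268220 ≈ -2.4660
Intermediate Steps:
R(O, c) = -2*c
E(o) = 42210 (E(o) = -201*(-210) = 42210)
-103457/E(l(4, -19)) + R(561, 611)/81384 = -103457/42210 - 2*611/81384 = -103457*1/42210 - 1222*1/81384 = -103457/42210 - 611/40692 = -705943759/286268220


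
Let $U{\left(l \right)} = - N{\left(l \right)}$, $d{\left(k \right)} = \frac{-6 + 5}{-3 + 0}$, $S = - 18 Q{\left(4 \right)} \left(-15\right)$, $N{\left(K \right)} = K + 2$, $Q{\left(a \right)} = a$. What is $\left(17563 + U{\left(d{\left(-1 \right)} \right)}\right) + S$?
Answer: $\frac{55922}{3} \approx 18641.0$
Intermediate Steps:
$N{\left(K \right)} = 2 + K$
$S = 1080$ ($S = \left(-18\right) 4 \left(-15\right) = \left(-72\right) \left(-15\right) = 1080$)
$d{\left(k \right)} = \frac{1}{3}$ ($d{\left(k \right)} = - \frac{1}{-3} = \left(-1\right) \left(- \frac{1}{3}\right) = \frac{1}{3}$)
$U{\left(l \right)} = -2 - l$ ($U{\left(l \right)} = - (2 + l) = -2 - l$)
$\left(17563 + U{\left(d{\left(-1 \right)} \right)}\right) + S = \left(17563 - \frac{7}{3}\right) + 1080 = \frac{52682}{3} + 1080 = \frac{55922}{3}$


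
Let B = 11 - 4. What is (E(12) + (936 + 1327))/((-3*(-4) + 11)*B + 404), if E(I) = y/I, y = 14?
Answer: 2717/678 ≈ 4.0074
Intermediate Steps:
E(I) = 14/I
B = 7
(E(12) + (936 + 1327))/((-3*(-4) + 11)*B + 404) = (14/12 + (936 + 1327))/((-3*(-4) + 11)*7 + 404) = (14*(1/12) + 2263)/((12 + 11)*7 + 404) = (7/6 + 2263)/(23*7 + 404) = 13585/(6*(161 + 404)) = (13585/6)/565 = (13585/6)*(1/565) = 2717/678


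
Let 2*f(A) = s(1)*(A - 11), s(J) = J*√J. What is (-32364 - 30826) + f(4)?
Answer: -126387/2 ≈ -63194.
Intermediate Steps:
s(J) = J^(3/2)
f(A) = -11/2 + A/2 (f(A) = (1^(3/2)*(A - 11))/2 = (1*(-11 + A))/2 = (-11 + A)/2 = -11/2 + A/2)
(-32364 - 30826) + f(4) = (-32364 - 30826) + (-11/2 + (½)*4) = -63190 + (-11/2 + 2) = -63190 - 7/2 = -126387/2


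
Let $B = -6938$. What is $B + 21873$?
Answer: $14935$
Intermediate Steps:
$B + 21873 = -6938 + 21873 = 14935$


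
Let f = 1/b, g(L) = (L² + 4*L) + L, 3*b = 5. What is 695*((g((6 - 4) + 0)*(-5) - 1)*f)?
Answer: -29607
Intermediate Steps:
b = 5/3 (b = (⅓)*5 = 5/3 ≈ 1.6667)
g(L) = L² + 5*L
f = ⅗ (f = 1/(5/3) = ⅗ ≈ 0.60000)
695*((g((6 - 4) + 0)*(-5) - 1)*f) = 695*(((((6 - 4) + 0)*(5 + ((6 - 4) + 0)))*(-5) - 1)*(⅗)) = 695*((((2 + 0)*(5 + (2 + 0)))*(-5) - 1)*(⅗)) = 695*(((2*(5 + 2))*(-5) - 1)*(⅗)) = 695*(((2*7)*(-5) - 1)*(⅗)) = 695*((14*(-5) - 1)*(⅗)) = 695*((-70 - 1)*(⅗)) = 695*(-71*⅗) = 695*(-213/5) = -29607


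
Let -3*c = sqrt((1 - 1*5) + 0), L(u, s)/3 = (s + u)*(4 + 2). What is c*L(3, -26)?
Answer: 276*I ≈ 276.0*I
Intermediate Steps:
L(u, s) = 18*s + 18*u (L(u, s) = 3*((s + u)*(4 + 2)) = 3*((s + u)*6) = 3*(6*s + 6*u) = 18*s + 18*u)
c = -2*I/3 (c = -sqrt((1 - 1*5) + 0)/3 = -sqrt((1 - 5) + 0)/3 = -sqrt(-4 + 0)/3 = -2*I/3 ≈ -0.66667*I)
c*L(3, -26) = (-2*I/3)*(18*(-26) + 18*3) = (-2*I/3)*(-468 + 54) = -2*I/3*(-414) = 276*I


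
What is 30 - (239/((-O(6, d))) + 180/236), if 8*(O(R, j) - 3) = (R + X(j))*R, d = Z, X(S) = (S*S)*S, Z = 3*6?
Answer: 15144377/517017 ≈ 29.292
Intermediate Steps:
Z = 18
X(S) = S³ (X(S) = S²*S = S³)
d = 18
O(R, j) = 3 + R*(R + j³)/8 (O(R, j) = 3 + ((R + j³)*R)/8 = 3 + (R*(R + j³))/8 = 3 + R*(R + j³)/8)
30 - (239/((-O(6, d))) + 180/236) = 30 - (239/((-(3 + (⅛)*6² + (⅛)*6*18³))) + 180/236) = 30 - (239/((-(3 + (⅛)*36 + (⅛)*6*5832))) + 180*(1/236)) = 30 - (239/((-(3 + 9/2 + 4374))) + 45/59) = 30 - (239/((-1*8763/2)) + 45/59) = 30 - (239/(-8763/2) + 45/59) = 30 - (239*(-2/8763) + 45/59) = 30 - (-478/8763 + 45/59) = 30 - 1*366133/517017 = 30 - 366133/517017 = 15144377/517017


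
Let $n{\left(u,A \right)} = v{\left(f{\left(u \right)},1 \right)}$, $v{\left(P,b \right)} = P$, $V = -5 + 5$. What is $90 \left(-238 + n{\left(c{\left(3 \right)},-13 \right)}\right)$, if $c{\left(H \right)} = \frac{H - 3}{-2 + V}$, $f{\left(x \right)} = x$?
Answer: $-21420$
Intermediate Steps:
$V = 0$
$c{\left(H \right)} = \frac{3}{2} - \frac{H}{2}$ ($c{\left(H \right)} = \frac{H - 3}{-2 + 0} = \frac{-3 + H}{-2} = \left(-3 + H\right) \left(- \frac{1}{2}\right) = \frac{3}{2} - \frac{H}{2}$)
$n{\left(u,A \right)} = u$
$90 \left(-238 + n{\left(c{\left(3 \right)},-13 \right)}\right) = 90 \left(-238 + \left(\frac{3}{2} - \frac{3}{2}\right)\right) = 90 \left(-238 + 0\right) = 90 \left(-238\right) = -21420$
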